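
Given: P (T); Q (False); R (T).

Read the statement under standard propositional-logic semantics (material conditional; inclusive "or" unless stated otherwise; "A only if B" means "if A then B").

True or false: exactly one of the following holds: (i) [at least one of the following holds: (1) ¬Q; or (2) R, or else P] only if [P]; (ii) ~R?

True.

This is ((¬Q ∨ (R ∨ P)) → P) ⊕ ¬R.

¬Q = ¬F = T
R ∨ P = T ∨ T = T
¬Q ∨ (R ∨ P) = T ∨ T = T
(¬Q ∨ (R ∨ P)) → P = T → T = T
¬R = ¬T = F
((¬Q ∨ (R ∨ P)) → P) ⊕ ¬R = T ⊕ F = T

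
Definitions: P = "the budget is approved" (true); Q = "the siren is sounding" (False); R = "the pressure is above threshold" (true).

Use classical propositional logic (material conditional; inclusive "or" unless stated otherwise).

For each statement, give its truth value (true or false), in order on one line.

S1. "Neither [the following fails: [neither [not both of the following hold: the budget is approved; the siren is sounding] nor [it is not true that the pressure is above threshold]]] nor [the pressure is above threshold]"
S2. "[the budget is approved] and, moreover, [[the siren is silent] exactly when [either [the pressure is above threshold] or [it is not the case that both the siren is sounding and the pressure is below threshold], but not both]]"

S1: In symbols: ¬((P ↑ Q) ↓ ¬R) ↓ R

P ↑ Q = T ↑ F = T
¬R = ¬T = F
(P ↑ Q) ↓ ¬R = T ↓ F = F
¬((P ↑ Q) ↓ ¬R) = ¬F = T
¬((P ↑ Q) ↓ ¬R) ↓ R = T ↓ T = F
Hence S1 is false.

S2: Parsed as P ∧ (¬Q ↔ (R ⊕ (Q ↑ ¬R)))

¬Q = ¬F = T
¬R = ¬T = F
Q ↑ ¬R = F ↑ F = T
R ⊕ (Q ↑ ¬R) = T ⊕ T = F
¬Q ↔ (R ⊕ (Q ↑ ¬R)) = T ↔ F = F
P ∧ (¬Q ↔ (R ⊕ (Q ↑ ¬R))) = T ∧ F = F
Thus S2 is false.

S1 false / S2 false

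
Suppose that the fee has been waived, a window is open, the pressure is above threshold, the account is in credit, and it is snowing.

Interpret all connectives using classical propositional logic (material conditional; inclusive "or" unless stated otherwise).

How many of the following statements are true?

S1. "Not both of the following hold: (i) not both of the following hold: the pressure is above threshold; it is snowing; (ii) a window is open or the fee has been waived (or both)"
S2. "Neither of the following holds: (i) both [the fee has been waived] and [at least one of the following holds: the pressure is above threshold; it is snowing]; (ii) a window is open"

Let R = "the pressure is above threshold" (T), Q = "it is snowing" (T), H = "a window is open" (T), S = "the fee has been waived" (T).

S1: This is (R ↑ Q) ↑ (H ∨ S).

R ↑ Q = T ↑ T = F
H ∨ S = T ∨ T = T
(R ↑ Q) ↑ (H ∨ S) = F ↑ T = T
So S1 is true.

S2: Parsed as (S ∧ (R ∨ Q)) ↓ H

R ∨ Q = T ∨ T = T
S ∧ (R ∨ Q) = T ∧ T = T
(S ∧ (R ∨ Q)) ↓ H = T ↓ T = F
Hence S2 is false.

1 of the 2 statements is true (S1).

1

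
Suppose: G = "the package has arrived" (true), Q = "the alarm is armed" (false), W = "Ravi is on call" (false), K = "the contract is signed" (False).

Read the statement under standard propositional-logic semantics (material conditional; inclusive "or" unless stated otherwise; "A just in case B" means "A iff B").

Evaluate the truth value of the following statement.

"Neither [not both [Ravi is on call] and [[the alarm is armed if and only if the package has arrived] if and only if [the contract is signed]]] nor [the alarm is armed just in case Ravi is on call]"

The statement is false.

Values: W=F, Q=F, G=T, K=F.
In symbols: (W nand ((Q <-> G) <-> K)) nor (Q <-> W)

Q <-> G = F <-> T = F
(Q <-> G) <-> K = F <-> F = T
W nand ((Q <-> G) <-> K) = F nand T = T
Q <-> W = F <-> F = T
(W nand ((Q <-> G) <-> K)) nor (Q <-> W) = T nor T = F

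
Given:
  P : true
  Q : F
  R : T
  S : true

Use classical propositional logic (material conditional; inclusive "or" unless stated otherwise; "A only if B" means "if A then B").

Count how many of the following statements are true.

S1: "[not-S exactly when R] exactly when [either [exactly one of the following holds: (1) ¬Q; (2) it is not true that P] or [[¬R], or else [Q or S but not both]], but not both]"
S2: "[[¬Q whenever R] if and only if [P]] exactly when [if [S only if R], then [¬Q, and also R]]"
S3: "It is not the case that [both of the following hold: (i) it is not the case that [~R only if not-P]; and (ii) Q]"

S1: Formalization: (¬S ↔ R) ↔ ((¬Q ⊕ ¬P) ⊕ (¬R ∨ (Q ⊕ S)))

¬S = ¬T = F
¬S ↔ R = F ↔ T = F
¬Q = ¬F = T
¬P = ¬T = F
¬Q ⊕ ¬P = T ⊕ F = T
¬R = ¬T = F
Q ⊕ S = F ⊕ T = T
¬R ∨ (Q ⊕ S) = F ∨ T = T
(¬Q ⊕ ¬P) ⊕ (¬R ∨ (Q ⊕ S)) = T ⊕ T = F
(¬S ↔ R) ↔ ((¬Q ⊕ ¬P) ⊕ (¬R ∨ (Q ⊕ S))) = F ↔ F = T
Thus S1 is true.

S2: In symbols: ((R → ¬Q) ↔ P) ↔ ((S → R) → (¬Q ∧ R))

¬Q = ¬F = T
R → ¬Q = T → T = T
(R → ¬Q) ↔ P = T ↔ T = T
S → R = T → T = T
¬Q = ¬F = T
¬Q ∧ R = T ∧ T = T
(S → R) → (¬Q ∧ R) = T → T = T
((R → ¬Q) ↔ P) ↔ ((S → R) → (¬Q ∧ R)) = T ↔ T = T
Thus S2 is true.

S3: Formalization: ¬(¬(¬R → ¬P) ∧ Q)

¬R = ¬T = F
¬P = ¬T = F
¬R → ¬P = F → F = T
¬(¬R → ¬P) = ¬T = F
¬(¬R → ¬P) ∧ Q = F ∧ F = F
¬(¬(¬R → ¬P) ∧ Q) = ¬F = T
Hence S3 is true.

True statements: 3 (S1, S2, S3).

3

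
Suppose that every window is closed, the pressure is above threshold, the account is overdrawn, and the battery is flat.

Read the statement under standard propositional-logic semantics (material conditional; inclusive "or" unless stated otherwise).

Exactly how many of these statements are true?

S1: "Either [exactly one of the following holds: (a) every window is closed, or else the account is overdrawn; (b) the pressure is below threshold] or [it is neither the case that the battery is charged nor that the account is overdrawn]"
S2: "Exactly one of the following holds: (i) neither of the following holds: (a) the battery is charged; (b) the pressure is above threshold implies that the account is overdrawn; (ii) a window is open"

Let K = "a window is open" (F), R = "the account is overdrawn" (T), L = "the pressure is above threshold" (T), V = "the battery is charged" (F).

S1: In symbols: ((~K | R) xor ~L) | (V nor R)

~K = ~F = T
~K | R = T | T = T
~L = ~T = F
(~K | R) xor ~L = T xor F = T
V nor R = F nor T = F
((~K | R) xor ~L) | (V nor R) = T | F = T
Hence S1 is true.

S2: Parsed as (V nor (L -> R)) xor K

L -> R = T -> T = T
V nor (L -> R) = F nor T = F
(V nor (L -> R)) xor K = F xor F = F
Hence S2 is false.

Count: 1.

1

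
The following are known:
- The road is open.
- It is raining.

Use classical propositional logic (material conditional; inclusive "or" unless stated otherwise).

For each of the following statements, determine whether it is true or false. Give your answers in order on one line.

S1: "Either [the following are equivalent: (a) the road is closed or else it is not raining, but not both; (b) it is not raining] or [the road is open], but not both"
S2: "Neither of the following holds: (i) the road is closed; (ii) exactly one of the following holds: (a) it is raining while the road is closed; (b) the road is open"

S1 False; S2 False

Let R = "the road is closed" (F), L = "it is raining" (T).

S1: This is ((R xor ~L) <-> ~L) xor ~R.

~L = ~T = F
R xor ~L = F xor F = F
~L = ~T = F
(R xor ~L) <-> ~L = F <-> F = T
~R = ~F = T
((R xor ~L) <-> ~L) xor ~R = T xor T = F
So S1 is false.

S2: Formalization: R nor ((L & R) xor ~R)

L & R = T & F = F
~R = ~F = T
(L & R) xor ~R = F xor T = T
R nor ((L & R) xor ~R) = F nor T = F
Thus S2 is false.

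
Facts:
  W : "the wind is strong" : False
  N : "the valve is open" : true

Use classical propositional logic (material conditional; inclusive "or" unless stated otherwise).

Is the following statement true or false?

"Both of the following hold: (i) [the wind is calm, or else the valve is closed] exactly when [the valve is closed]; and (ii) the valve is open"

False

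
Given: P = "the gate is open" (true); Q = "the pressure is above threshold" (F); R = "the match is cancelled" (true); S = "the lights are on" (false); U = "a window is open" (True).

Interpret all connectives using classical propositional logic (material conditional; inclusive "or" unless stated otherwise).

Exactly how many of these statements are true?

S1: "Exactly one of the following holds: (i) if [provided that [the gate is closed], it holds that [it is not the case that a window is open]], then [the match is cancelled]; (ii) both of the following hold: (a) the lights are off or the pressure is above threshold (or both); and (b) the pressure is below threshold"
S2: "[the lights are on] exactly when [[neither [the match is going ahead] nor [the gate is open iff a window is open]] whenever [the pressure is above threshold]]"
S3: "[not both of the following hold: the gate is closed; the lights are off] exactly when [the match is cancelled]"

S1: Parsed as ((~P -> ~U) -> R) xor ((~S | Q) & ~Q)

~P = ~T = F
~U = ~T = F
~P -> ~U = F -> F = T
(~P -> ~U) -> R = T -> T = T
~S = ~F = T
~S | Q = T | F = T
~Q = ~F = T
(~S | Q) & ~Q = T & T = T
((~P -> ~U) -> R) xor ((~S | Q) & ~Q) = T xor T = F
Hence S1 is false.

S2: This is S <-> (Q -> (~R nor (P <-> U))).

~R = ~T = F
P <-> U = T <-> T = T
~R nor (P <-> U) = F nor T = F
Q -> (~R nor (P <-> U)) = F -> F = T
S <-> (Q -> (~R nor (P <-> U))) = F <-> T = F
So S2 is false.

S3: In symbols: (~P nand ~S) <-> R

~P = ~T = F
~S = ~F = T
~P nand ~S = F nand T = T
(~P nand ~S) <-> R = T <-> T = T
So S3 is true.

Count: 1.

1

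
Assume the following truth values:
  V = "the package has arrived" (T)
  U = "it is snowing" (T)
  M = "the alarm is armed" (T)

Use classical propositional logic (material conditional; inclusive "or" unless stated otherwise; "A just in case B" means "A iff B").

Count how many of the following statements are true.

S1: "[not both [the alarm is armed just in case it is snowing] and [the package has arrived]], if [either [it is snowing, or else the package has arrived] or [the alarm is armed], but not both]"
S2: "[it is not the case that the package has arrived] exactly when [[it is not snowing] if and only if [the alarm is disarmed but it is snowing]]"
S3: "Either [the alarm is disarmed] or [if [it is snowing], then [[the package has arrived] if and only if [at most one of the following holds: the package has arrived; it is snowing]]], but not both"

S1: Formalization: ((U | V) xor M) -> ((M <-> U) nand V)

U | V = T | T = T
(U | V) xor M = T xor T = F
M <-> U = T <-> T = T
(M <-> U) nand V = T nand T = F
((U | V) xor M) -> ((M <-> U) nand V) = F -> F = T
Hence S1 is true.

S2: Parsed as ~V <-> (~U <-> (~M & U))

~V = ~T = F
~U = ~T = F
~M = ~T = F
~M & U = F & T = F
~U <-> (~M & U) = F <-> F = T
~V <-> (~U <-> (~M & U)) = F <-> T = F
Thus S2 is false.

S3: This is ~M xor (U -> (V <-> (V nand U))).

~M = ~T = F
V nand U = T nand T = F
V <-> (V nand U) = T <-> F = F
U -> (V <-> (V nand U)) = T -> F = F
~M xor (U -> (V <-> (V nand U))) = F xor F = F
Hence S3 is false.

Count: 1.

1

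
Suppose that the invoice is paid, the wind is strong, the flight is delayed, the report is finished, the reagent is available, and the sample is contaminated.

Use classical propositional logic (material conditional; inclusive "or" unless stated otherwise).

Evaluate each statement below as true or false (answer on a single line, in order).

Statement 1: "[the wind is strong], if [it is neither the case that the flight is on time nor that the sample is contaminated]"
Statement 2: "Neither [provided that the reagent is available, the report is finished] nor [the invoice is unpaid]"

Let K = "the flight is delayed" (True), U = "the sample is contaminated" (True), R = "the wind is strong" (True), L = "the reagent is available" (True), H = "the report is finished" (True), G = "the invoice is paid" (True).

Statement 1: Formalization: (not K nor U) -> R

not K = not True = False
not K nor U = False nor True = False
(not K nor U) -> R = False -> True = True
Hence Statement 1 is true.

Statement 2: Parsed as (L -> H) nor not G

L -> H = True -> True = True
not G = not True = False
(L -> H) nor not G = True nor False = False
Hence Statement 2 is false.

Statement 1 T, Statement 2 F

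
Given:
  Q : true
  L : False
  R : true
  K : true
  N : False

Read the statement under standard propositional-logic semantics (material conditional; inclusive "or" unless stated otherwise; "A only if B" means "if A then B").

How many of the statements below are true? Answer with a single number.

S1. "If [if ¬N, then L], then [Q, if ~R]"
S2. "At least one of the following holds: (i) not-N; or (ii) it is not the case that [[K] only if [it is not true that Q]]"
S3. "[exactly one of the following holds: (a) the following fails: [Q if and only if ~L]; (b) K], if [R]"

S1: Parsed as (¬N → L) → (¬R → Q)

¬N = ¬F = T
¬N → L = T → F = F
¬R = ¬T = F
¬R → Q = F → T = T
(¬N → L) → (¬R → Q) = F → T = T
Thus S1 is true.

S2: Formalization: ¬N ∨ ¬(K → ¬Q)

¬N = ¬F = T
¬Q = ¬T = F
K → ¬Q = T → F = F
¬(K → ¬Q) = ¬F = T
¬N ∨ ¬(K → ¬Q) = T ∨ T = T
Hence S2 is true.

S3: Formalization: R → (¬(Q ↔ ¬L) ⊕ K)

¬L = ¬F = T
Q ↔ ¬L = T ↔ T = T
¬(Q ↔ ¬L) = ¬T = F
¬(Q ↔ ¬L) ⊕ K = F ⊕ T = T
R → (¬(Q ↔ ¬L) ⊕ K) = T → T = T
So S3 is true.

True statements: 3.

3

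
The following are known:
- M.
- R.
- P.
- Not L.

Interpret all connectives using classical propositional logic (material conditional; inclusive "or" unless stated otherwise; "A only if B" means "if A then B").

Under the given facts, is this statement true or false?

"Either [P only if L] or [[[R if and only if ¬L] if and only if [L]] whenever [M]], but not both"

The statement is false.

Formalization: (P -> L) xor (M -> ((R iff not L) iff L))

P -> L = True -> False = False
not L = not False = True
R iff not L = True iff True = True
(R iff not L) iff L = True iff False = False
M -> ((R iff not L) iff L) = True -> False = False
(P -> L) xor (M -> ((R iff not L) iff L)) = False xor False = False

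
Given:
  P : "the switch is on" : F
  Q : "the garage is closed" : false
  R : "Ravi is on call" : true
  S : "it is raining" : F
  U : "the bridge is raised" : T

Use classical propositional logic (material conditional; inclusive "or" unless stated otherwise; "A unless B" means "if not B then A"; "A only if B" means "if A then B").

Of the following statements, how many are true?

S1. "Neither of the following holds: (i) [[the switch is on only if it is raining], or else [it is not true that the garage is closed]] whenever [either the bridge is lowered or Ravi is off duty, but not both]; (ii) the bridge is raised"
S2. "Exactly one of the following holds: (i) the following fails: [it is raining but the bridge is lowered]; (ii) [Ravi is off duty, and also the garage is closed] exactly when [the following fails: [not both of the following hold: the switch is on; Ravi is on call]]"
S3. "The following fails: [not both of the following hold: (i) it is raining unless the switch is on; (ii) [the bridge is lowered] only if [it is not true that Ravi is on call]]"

S1: This is ((¬U ⊕ ¬R) → ((P → S) ∨ ¬Q)) ↓ U.

¬U = ¬T = F
¬R = ¬T = F
¬U ⊕ ¬R = F ⊕ F = F
P → S = F → F = T
¬Q = ¬F = T
(P → S) ∨ ¬Q = T ∨ T = T
(¬U ⊕ ¬R) → ((P → S) ∨ ¬Q) = F → T = T
((¬U ⊕ ¬R) → ((P → S) ∨ ¬Q)) ↓ U = T ↓ T = F
Hence S1 is false.

S2: In symbols: ¬(S ∧ ¬U) ⊕ ((¬R ∧ Q) ↔ ¬(P ↑ R))

¬U = ¬T = F
S ∧ ¬U = F ∧ F = F
¬(S ∧ ¬U) = ¬F = T
¬R = ¬T = F
¬R ∧ Q = F ∧ F = F
P ↑ R = F ↑ T = T
¬(P ↑ R) = ¬T = F
(¬R ∧ Q) ↔ ¬(P ↑ R) = F ↔ F = T
¬(S ∧ ¬U) ⊕ ((¬R ∧ Q) ↔ ¬(P ↑ R)) = T ⊕ T = F
So S2 is false.

S3: Parsed as ¬((S ∨ P) ↑ (¬U → ¬R))

S ∨ P = F ∨ F = F
¬U = ¬T = F
¬R = ¬T = F
¬U → ¬R = F → F = T
(S ∨ P) ↑ (¬U → ¬R) = F ↑ T = T
¬((S ∨ P) ↑ (¬U → ¬R)) = ¬T = F
Hence S3 is false.

0 of the 3 statements are true (none).

0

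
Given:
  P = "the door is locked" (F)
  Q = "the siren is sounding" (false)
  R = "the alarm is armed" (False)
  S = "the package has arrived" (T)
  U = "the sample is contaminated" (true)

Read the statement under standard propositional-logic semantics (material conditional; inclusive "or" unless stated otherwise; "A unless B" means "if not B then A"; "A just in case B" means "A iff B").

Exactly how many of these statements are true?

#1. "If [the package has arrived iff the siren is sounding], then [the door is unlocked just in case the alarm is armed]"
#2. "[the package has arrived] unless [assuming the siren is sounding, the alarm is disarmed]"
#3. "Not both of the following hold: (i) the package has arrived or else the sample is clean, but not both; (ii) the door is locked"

3

#1: Formalization: (S ↔ Q) → (¬P ↔ R)

S ↔ Q = T ↔ F = F
¬P = ¬F = T
¬P ↔ R = T ↔ F = F
(S ↔ Q) → (¬P ↔ R) = F → F = T
Hence #1 is true.

#2: Formalization: S ∨ (Q → ¬R)

¬R = ¬F = T
Q → ¬R = F → T = T
S ∨ (Q → ¬R) = T ∨ T = T
Thus #2 is true.

#3: Formalization: (S ⊕ ¬U) ↑ P

¬U = ¬T = F
S ⊕ ¬U = T ⊕ F = T
(S ⊕ ¬U) ↑ P = T ↑ F = T
Thus #3 is true.

True statements: 3.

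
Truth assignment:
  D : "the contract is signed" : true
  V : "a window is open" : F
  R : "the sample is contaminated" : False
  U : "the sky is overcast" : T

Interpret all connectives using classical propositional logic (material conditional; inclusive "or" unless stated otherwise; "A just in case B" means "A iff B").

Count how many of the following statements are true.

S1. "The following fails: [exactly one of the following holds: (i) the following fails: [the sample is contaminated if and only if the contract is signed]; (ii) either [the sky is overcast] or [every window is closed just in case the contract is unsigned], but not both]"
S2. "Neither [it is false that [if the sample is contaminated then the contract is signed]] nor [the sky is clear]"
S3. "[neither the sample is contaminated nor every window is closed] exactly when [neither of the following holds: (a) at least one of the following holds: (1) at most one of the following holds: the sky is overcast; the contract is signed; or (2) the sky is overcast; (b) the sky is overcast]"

S1: This is ~(~(R <-> D) xor (U xor (~V <-> ~D))).

R <-> D = F <-> T = F
~(R <-> D) = ~F = T
~V = ~F = T
~D = ~T = F
~V <-> ~D = T <-> F = F
U xor (~V <-> ~D) = T xor F = T
~(R <-> D) xor (U xor (~V <-> ~D)) = T xor T = F
~(~(R <-> D) xor (U xor (~V <-> ~D))) = ~F = T
So S1 is true.

S2: Formalization: ~(R -> D) nor ~U

R -> D = F -> T = T
~(R -> D) = ~T = F
~U = ~T = F
~(R -> D) nor ~U = F nor F = T
Hence S2 is true.

S3: In symbols: (R nor ~V) <-> (((U nand D) | U) nor U)

~V = ~F = T
R nor ~V = F nor T = F
U nand D = T nand T = F
(U nand D) | U = F | T = T
((U nand D) | U) nor U = T nor T = F
(R nor ~V) <-> (((U nand D) | U) nor U) = F <-> F = T
Thus S3 is true.

3 of the 3 statements are true.

3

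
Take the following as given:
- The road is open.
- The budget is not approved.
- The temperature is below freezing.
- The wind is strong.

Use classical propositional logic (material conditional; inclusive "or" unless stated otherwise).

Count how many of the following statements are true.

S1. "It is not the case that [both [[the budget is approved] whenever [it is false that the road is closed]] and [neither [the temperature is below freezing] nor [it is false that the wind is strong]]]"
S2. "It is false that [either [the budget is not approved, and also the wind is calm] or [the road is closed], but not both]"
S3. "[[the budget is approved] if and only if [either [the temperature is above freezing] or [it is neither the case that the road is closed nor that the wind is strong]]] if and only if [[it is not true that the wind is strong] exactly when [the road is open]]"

2

Let S = "the road is closed" (F), D = "the budget is approved" (F), H = "the temperature is below freezing" (T), U = "the wind is strong" (T).

S1: Parsed as ¬((¬S → D) ∧ (H ↓ ¬U))

¬S = ¬F = T
¬S → D = T → F = F
¬U = ¬T = F
H ↓ ¬U = T ↓ F = F
(¬S → D) ∧ (H ↓ ¬U) = F ∧ F = F
¬((¬S → D) ∧ (H ↓ ¬U)) = ¬F = T
Thus S1 is true.

S2: Parsed as ¬((¬D ∧ ¬U) ⊕ S)

¬D = ¬F = T
¬U = ¬T = F
¬D ∧ ¬U = T ∧ F = F
(¬D ∧ ¬U) ⊕ S = F ⊕ F = F
¬((¬D ∧ ¬U) ⊕ S) = ¬F = T
So S2 is true.

S3: Parsed as (D ↔ (¬H ∨ (S ↓ U))) ↔ (¬U ↔ ¬S)

¬H = ¬T = F
S ↓ U = F ↓ T = F
¬H ∨ (S ↓ U) = F ∨ F = F
D ↔ (¬H ∨ (S ↓ U)) = F ↔ F = T
¬U = ¬T = F
¬S = ¬F = T
¬U ↔ ¬S = F ↔ T = F
(D ↔ (¬H ∨ (S ↓ U))) ↔ (¬U ↔ ¬S) = T ↔ F = F
Thus S3 is false.

True statements: 2.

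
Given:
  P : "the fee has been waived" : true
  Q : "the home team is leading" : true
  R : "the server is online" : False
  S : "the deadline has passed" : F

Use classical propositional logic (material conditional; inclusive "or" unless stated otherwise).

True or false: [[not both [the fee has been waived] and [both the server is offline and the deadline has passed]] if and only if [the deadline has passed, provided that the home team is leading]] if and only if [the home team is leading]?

The statement is false.

Formalization: ((P ↑ (¬R ∧ S)) ↔ (Q → S)) ↔ Q

¬R = ¬F = T
¬R ∧ S = T ∧ F = F
P ↑ (¬R ∧ S) = T ↑ F = T
Q → S = T → F = F
(P ↑ (¬R ∧ S)) ↔ (Q → S) = T ↔ F = F
((P ↑ (¬R ∧ S)) ↔ (Q → S)) ↔ Q = F ↔ T = F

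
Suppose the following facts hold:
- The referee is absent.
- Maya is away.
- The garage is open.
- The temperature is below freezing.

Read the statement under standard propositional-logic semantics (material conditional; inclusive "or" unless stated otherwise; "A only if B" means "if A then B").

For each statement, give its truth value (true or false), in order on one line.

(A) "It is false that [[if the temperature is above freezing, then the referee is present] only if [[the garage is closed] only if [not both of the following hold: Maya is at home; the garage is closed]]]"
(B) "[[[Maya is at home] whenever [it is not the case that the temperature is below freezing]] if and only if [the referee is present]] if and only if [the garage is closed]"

Let N = "the temperature is below freezing" (True), D = "the referee is present" (False), P = "the garage is closed" (False), R = "Maya is at home" (False).

(A): This is not ((not N -> D) -> (P -> (R nand P))).

not N = not True = False
not N -> D = False -> False = True
R nand P = False nand False = True
P -> (R nand P) = False -> True = True
(not N -> D) -> (P -> (R nand P)) = True -> True = True
not ((not N -> D) -> (P -> (R nand P))) = not True = False
Hence (A) is false.

(B): Formalization: ((not N -> R) iff D) iff P

not N = not True = False
not N -> R = False -> False = True
(not N -> R) iff D = True iff False = False
((not N -> R) iff D) iff P = False iff False = True
So (B) is true.

(A) F, (B) T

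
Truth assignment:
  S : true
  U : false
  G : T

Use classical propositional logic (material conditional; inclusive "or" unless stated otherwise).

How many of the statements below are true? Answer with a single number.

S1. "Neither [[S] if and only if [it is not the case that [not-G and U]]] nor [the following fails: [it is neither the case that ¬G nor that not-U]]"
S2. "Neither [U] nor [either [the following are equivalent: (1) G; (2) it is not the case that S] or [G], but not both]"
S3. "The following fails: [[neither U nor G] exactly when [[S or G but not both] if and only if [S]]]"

0

S1: Parsed as (S iff not (not G and U)) nor not (not G nor not U)

not G = not True = False
not G and U = False and False = False
not (not G and U) = not False = True
S iff not (not G and U) = True iff True = True
not G = not True = False
not U = not False = True
not G nor not U = False nor True = False
not (not G nor not U) = not False = True
(S iff not (not G and U)) nor not (not G nor not U) = True nor True = False
Thus S1 is false.

S2: This is U nor ((G iff not S) xor G).

not S = not True = False
G iff not S = True iff False = False
(G iff not S) xor G = False xor True = True
U nor ((G iff not S) xor G) = False nor True = False
So S2 is false.

S3: In symbols: not ((U nor G) iff ((S xor G) iff S))

U nor G = False nor True = False
S xor G = True xor True = False
(S xor G) iff S = False iff True = False
(U nor G) iff ((S xor G) iff S) = False iff False = True
not ((U nor G) iff ((S xor G) iff S)) = not True = False
Hence S3 is false.

True statements: 0 (none).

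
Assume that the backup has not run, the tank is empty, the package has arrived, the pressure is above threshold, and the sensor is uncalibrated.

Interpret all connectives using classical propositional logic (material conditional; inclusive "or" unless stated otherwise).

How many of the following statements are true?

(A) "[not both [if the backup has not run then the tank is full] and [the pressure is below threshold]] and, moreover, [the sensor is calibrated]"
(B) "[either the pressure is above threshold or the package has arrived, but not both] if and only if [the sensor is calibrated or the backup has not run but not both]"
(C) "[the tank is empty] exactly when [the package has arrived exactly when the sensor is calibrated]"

0

Let G = "the backup has run" (F), K = "the tank is full" (F), R = "the pressure is above threshold" (T), N = "the sensor is calibrated" (F), D = "the package has arrived" (T).

(A): This is ((~G -> K) nand ~R) & N.

~G = ~F = T
~G -> K = T -> F = F
~R = ~T = F
(~G -> K) nand ~R = F nand F = T
((~G -> K) nand ~R) & N = T & F = F
So (A) is false.

(B): Formalization: (R xor D) <-> (N xor ~G)

R xor D = T xor T = F
~G = ~F = T
N xor ~G = F xor T = T
(R xor D) <-> (N xor ~G) = F <-> T = F
Hence (B) is false.

(C): In symbols: ~K <-> (D <-> N)

~K = ~F = T
D <-> N = T <-> F = F
~K <-> (D <-> N) = T <-> F = F
Hence (C) is false.

0 of the 3 statements are true (none).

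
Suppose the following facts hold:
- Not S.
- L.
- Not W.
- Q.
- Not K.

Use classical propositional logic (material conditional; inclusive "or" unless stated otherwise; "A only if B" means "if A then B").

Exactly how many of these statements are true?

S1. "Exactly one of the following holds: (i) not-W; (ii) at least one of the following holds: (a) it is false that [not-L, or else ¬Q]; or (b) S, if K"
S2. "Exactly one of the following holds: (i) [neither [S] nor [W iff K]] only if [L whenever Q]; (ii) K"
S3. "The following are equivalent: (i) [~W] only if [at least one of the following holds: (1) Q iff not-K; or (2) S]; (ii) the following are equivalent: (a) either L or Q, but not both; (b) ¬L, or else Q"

S1: Formalization: ~W xor (~(~L | ~Q) | (K -> S))

~W = ~F = T
~L = ~T = F
~Q = ~T = F
~L | ~Q = F | F = F
~(~L | ~Q) = ~F = T
K -> S = F -> F = T
~(~L | ~Q) | (K -> S) = T | T = T
~W xor (~(~L | ~Q) | (K -> S)) = T xor T = F
Hence S1 is false.

S2: Formalization: ((S nor (W <-> K)) -> (Q -> L)) xor K

W <-> K = F <-> F = T
S nor (W <-> K) = F nor T = F
Q -> L = T -> T = T
(S nor (W <-> K)) -> (Q -> L) = F -> T = T
((S nor (W <-> K)) -> (Q -> L)) xor K = T xor F = T
Hence S2 is true.

S3: Formalization: (~W -> ((Q <-> ~K) | S)) <-> ((L xor Q) <-> (~L | Q))

~W = ~F = T
~K = ~F = T
Q <-> ~K = T <-> T = T
(Q <-> ~K) | S = T | F = T
~W -> ((Q <-> ~K) | S) = T -> T = T
L xor Q = T xor T = F
~L = ~T = F
~L | Q = F | T = T
(L xor Q) <-> (~L | Q) = F <-> T = F
(~W -> ((Q <-> ~K) | S)) <-> ((L xor Q) <-> (~L | Q)) = T <-> F = F
Hence S3 is false.

1 of the 3 statements is true (S2).

1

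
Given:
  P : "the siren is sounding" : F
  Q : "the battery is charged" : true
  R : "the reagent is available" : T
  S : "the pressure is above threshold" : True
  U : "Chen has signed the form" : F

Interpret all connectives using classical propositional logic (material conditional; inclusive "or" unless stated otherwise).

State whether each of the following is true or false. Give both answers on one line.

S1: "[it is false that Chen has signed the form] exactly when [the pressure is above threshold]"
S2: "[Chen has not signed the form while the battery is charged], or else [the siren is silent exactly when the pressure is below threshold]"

S1: This is not U iff S.

not U = not False = True
not U iff S = True iff True = True
Thus S1 is true.

S2: Formalization: (not U and Q) or (not P iff not S)

not U = not False = True
not U and Q = True and True = True
not P = not False = True
not S = not True = False
not P iff not S = True iff False = False
(not U and Q) or (not P iff not S) = True or False = True
Thus S2 is true.

S1 T / S2 T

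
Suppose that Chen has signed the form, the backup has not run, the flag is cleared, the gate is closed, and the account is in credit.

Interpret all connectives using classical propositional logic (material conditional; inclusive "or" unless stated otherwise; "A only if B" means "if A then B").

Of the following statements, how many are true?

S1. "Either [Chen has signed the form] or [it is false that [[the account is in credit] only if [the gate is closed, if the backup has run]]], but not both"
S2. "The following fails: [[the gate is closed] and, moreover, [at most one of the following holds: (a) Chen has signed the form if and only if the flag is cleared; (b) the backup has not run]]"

2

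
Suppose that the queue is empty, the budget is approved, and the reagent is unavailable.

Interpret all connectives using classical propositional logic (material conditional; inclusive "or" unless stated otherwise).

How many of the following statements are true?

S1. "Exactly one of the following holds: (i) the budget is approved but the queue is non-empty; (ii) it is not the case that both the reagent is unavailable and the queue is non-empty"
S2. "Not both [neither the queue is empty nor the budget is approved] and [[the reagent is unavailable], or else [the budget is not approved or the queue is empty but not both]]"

2

Let Q = "the budget is approved" (T), P = "the queue is empty" (T), R = "the reagent is available" (F).

S1: Parsed as (Q & ~P) xor (~R nand ~P)

~P = ~T = F
Q & ~P = T & F = F
~R = ~F = T
~P = ~T = F
~R nand ~P = T nand F = T
(Q & ~P) xor (~R nand ~P) = F xor T = T
Hence S1 is true.

S2: Formalization: (P nor Q) nand (~R | (~Q xor P))

P nor Q = T nor T = F
~R = ~F = T
~Q = ~T = F
~Q xor P = F xor T = T
~R | (~Q xor P) = T | T = T
(P nor Q) nand (~R | (~Q xor P)) = F nand T = T
Hence S2 is true.

Count: 2.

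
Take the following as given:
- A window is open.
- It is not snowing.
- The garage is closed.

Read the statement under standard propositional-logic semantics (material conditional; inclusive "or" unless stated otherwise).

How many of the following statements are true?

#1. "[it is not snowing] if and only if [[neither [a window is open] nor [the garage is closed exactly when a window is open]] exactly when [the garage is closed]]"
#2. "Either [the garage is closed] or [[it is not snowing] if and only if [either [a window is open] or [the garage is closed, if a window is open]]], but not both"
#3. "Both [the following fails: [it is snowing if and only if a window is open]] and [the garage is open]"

Let Q = "it is snowing" (F), P = "a window is open" (T), R = "the garage is closed" (T).

#1: Parsed as ~Q <-> ((P nor (R <-> P)) <-> R)

~Q = ~F = T
R <-> P = T <-> T = T
P nor (R <-> P) = T nor T = F
(P nor (R <-> P)) <-> R = F <-> T = F
~Q <-> ((P nor (R <-> P)) <-> R) = T <-> F = F
Hence #1 is false.

#2: Formalization: R xor (~Q <-> (P | (P -> R)))

~Q = ~F = T
P -> R = T -> T = T
P | (P -> R) = T | T = T
~Q <-> (P | (P -> R)) = T <-> T = T
R xor (~Q <-> (P | (P -> R))) = T xor T = F
Thus #2 is false.

#3: Parsed as ~(Q <-> P) & ~R

Q <-> P = F <-> T = F
~(Q <-> P) = ~F = T
~R = ~T = F
~(Q <-> P) & ~R = T & F = F
Hence #3 is false.

0 of the 3 statements are true (none).

0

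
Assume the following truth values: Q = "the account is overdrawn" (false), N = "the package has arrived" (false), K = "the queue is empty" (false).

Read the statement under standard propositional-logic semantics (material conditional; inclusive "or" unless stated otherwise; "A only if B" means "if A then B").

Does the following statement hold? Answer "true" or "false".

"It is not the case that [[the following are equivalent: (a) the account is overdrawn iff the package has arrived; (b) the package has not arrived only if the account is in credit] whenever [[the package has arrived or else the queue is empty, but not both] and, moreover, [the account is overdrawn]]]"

Formalization: not (((N xor K) and Q) -> ((Q iff N) iff (not N -> not Q)))

N xor K = False xor False = False
(N xor K) and Q = False and False = False
Q iff N = False iff False = True
not N = not False = True
not Q = not False = True
not N -> not Q = True -> True = True
(Q iff N) iff (not N -> not Q) = True iff True = True
((N xor K) and Q) -> ((Q iff N) iff (not N -> not Q)) = False -> True = True
not (((N xor K) and Q) -> ((Q iff N) iff (not N -> not Q))) = not True = False

False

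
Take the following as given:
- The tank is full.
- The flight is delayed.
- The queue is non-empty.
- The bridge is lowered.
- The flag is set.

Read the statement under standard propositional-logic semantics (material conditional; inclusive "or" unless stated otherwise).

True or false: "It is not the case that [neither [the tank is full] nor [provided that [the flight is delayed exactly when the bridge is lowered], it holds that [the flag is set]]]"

true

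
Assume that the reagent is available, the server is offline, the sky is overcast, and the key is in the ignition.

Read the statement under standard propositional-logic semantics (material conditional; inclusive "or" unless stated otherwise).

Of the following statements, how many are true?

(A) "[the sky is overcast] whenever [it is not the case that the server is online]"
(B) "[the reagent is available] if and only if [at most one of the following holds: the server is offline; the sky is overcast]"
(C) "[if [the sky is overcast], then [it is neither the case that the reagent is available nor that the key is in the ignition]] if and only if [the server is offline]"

1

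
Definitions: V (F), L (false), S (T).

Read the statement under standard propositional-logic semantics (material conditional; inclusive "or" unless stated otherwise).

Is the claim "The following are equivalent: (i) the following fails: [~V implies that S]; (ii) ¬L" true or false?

False

Values: V=F, S=T, L=F.
Parsed as ¬(¬V → S) ↔ ¬L

¬V = ¬F = T
¬V → S = T → T = T
¬(¬V → S) = ¬T = F
¬L = ¬F = T
¬(¬V → S) ↔ ¬L = F ↔ T = F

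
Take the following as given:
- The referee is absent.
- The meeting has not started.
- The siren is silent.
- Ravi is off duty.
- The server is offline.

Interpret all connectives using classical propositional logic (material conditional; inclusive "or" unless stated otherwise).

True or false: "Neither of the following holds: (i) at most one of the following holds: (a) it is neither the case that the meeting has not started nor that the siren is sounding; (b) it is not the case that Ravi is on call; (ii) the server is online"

false

Let Q = "the meeting has started" (F), R = "the siren is sounding" (F), S = "Ravi is on call" (F), U = "the server is online" (F).
In symbols: ((~Q nor R) nand ~S) nor U

~Q = ~F = T
~Q nor R = T nor F = F
~S = ~F = T
(~Q nor R) nand ~S = F nand T = T
((~Q nor R) nand ~S) nor U = T nor F = F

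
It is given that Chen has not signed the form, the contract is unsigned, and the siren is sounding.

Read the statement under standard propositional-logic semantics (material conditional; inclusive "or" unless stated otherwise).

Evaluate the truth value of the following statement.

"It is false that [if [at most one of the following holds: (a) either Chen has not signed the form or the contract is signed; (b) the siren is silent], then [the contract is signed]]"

Let P = "Chen has signed the form" (F), Q = "the contract is signed" (F), R = "the siren is sounding" (T).
This is ¬(((¬P ∨ Q) ↑ ¬R) → Q).

¬P = ¬F = T
¬P ∨ Q = T ∨ F = T
¬R = ¬T = F
(¬P ∨ Q) ↑ ¬R = T ↑ F = T
((¬P ∨ Q) ↑ ¬R) → Q = T → F = F
¬(((¬P ∨ Q) ↑ ¬R) → Q) = ¬F = T

The statement is true.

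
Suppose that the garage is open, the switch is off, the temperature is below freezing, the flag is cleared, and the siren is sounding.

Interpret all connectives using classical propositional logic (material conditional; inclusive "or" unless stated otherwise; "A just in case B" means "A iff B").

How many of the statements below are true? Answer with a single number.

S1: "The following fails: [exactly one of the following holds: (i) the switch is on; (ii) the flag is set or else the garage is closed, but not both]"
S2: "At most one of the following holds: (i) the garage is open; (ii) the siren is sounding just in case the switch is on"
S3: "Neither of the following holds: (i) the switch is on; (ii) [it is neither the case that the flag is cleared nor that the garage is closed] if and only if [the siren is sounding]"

Let N = "the switch is on" (F), M = "the flag is set" (F), K = "the garage is closed" (F), S = "the siren is sounding" (T).

S1: Formalization: ¬(N ⊕ (M ⊕ K))

M ⊕ K = F ⊕ F = F
N ⊕ (M ⊕ K) = F ⊕ F = F
¬(N ⊕ (M ⊕ K)) = ¬F = T
Thus S1 is true.

S2: In symbols: ¬K ↑ (S ↔ N)

¬K = ¬F = T
S ↔ N = T ↔ F = F
¬K ↑ (S ↔ N) = T ↑ F = T
Thus S2 is true.

S3: Parsed as N ↓ ((¬M ↓ K) ↔ S)

¬M = ¬F = T
¬M ↓ K = T ↓ F = F
(¬M ↓ K) ↔ S = F ↔ T = F
N ↓ ((¬M ↓ K) ↔ S) = F ↓ F = T
So S3 is true.

Count: 3.

3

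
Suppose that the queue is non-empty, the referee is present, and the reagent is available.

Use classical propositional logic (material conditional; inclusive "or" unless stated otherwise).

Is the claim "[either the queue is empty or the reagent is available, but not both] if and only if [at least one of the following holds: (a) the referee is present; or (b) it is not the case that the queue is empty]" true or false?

Let L = "the queue is empty" (F), R = "the reagent is available" (T), M = "the referee is present" (T).
Parsed as (L xor R) <-> (M | ~L)

L xor R = F xor T = T
~L = ~F = T
M | ~L = T | T = T
(L xor R) <-> (M | ~L) = T <-> T = T

true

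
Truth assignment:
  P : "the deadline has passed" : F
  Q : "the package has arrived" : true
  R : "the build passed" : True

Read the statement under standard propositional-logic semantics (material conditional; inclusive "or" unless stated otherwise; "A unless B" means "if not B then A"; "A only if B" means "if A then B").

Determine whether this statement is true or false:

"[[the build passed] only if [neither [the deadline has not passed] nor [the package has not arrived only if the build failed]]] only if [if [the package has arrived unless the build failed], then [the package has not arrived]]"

In symbols: (R → (¬P ↓ (¬Q → ¬R))) → ((Q ∨ ¬R) → ¬Q)

¬P = ¬F = T
¬Q = ¬T = F
¬R = ¬T = F
¬Q → ¬R = F → F = T
¬P ↓ (¬Q → ¬R) = T ↓ T = F
R → (¬P ↓ (¬Q → ¬R)) = T → F = F
¬R = ¬T = F
Q ∨ ¬R = T ∨ F = T
¬Q = ¬T = F
(Q ∨ ¬R) → ¬Q = T → F = F
(R → (¬P ↓ (¬Q → ¬R))) → ((Q ∨ ¬R) → ¬Q) = F → F = T

The statement is true.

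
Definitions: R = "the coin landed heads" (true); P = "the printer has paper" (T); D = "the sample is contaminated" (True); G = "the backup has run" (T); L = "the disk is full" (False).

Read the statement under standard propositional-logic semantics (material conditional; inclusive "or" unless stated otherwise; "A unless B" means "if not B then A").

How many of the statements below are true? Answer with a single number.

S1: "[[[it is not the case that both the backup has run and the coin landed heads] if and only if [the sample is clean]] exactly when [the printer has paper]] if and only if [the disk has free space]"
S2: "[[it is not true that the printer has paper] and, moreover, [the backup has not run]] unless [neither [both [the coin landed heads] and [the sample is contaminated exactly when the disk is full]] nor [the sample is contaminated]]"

1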